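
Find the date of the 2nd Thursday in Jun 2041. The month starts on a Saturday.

Jun 2041 begins on a Saturday, so the first Thursday is Jun 6 (5 days later).
The 2nd Thursday is 1 weeks later: 6 + 7 = 13.

Jun 13, 2041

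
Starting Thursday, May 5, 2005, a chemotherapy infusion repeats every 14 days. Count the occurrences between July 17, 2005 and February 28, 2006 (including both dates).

Occurrences land 14·i days after May 5, 2005 for i = 0, 1, 2, …
July 17, 2005 is 73 days after the start; 73 ÷ 14 = 5 remainder 3; since the remainder is 3, round up to i = 6. First occurrence in the window: #7 on July 28, 2005 (6×14 = 84 days in).
February 28, 2006 is 299 days after the start; 299 ÷ 14 = 21 remainder 5. Last occurrence in the window: #22 on February 23, 2006.
Occurrences #7 through #22: 16 in total.

16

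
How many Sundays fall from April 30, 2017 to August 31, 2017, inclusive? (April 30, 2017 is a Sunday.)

April 30, 2017 is a Sunday; the first Sunday on or after it is April 30, 2017.
From April 30, 2017 to August 31, 2017: 0 + 31 + 30 + 31 + 31 = 123 days (rest of April, May, June, July, August).
123 ÷ 7 = 17 full weeks with remainder 4, so 17 more Sundays after the first → 18.

18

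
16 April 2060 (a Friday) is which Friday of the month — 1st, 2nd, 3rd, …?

Day 16 falls in week ⌈16/7⌉ of the month.
Days 1–7 hold the 1st Friday, 8–14 the 2nd, 15–21 the 3rd, 22–28 the 4th, 29–31 the 5th.
16 is in the range for the 3rd.

3rd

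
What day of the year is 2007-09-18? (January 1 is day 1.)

261

Days in months before September: 31 + 28 + 31 + 30 + 31 + 30 + 31 + 31 = 243.
Plus 18 days into September → day 261.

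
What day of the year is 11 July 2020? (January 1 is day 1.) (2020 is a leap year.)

193

Days in months before July: 31 + 29 + 31 + 30 + 31 + 30 = 182.
Plus 11 days into July → day 193.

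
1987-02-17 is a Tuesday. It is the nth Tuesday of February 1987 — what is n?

Day 17 falls in week ⌈17/7⌉ of the month.
Days 1–7 hold the 1st Tuesday, 8–14 the 2nd, 15–21 the 3rd, 22–28 the 4th, 29–31 the 5th.
17 is in the range for the 3rd.

3rd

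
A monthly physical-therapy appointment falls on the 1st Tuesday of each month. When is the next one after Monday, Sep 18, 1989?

Sep 1989 starts on a Friday, so its 1st Tuesday is Sep 5, 1989 (4 days in).
That is not after Sep 18, 1989, so look at Oct 1989.
Oct 1989 starts on a Sunday, so its 1st Tuesday is Oct 3, 1989 (2 days in).

Oct 3, 1989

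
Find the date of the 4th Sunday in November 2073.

November 26, 2073

November 2073 begins on a Wednesday, so the first Sunday is November 5 (4 days later).
The 4th Sunday is 3 weeks later: 5 + 21 = 26.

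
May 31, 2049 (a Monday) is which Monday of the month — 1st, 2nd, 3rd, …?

5th

Day 31 falls in week ⌈31/7⌉ of the month.
Days 1–7 hold the 1st Monday, 8–14 the 2nd, 15–21 the 3rd, 22–28 the 4th, 29–31 the 5th.
31 is in the range for the 5th.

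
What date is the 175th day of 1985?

January has 31 days (175 − 31 = 144 remain).
February has 28 days (144 − 28 = 116 remain).
March has 31 days (116 − 31 = 85 remain).
April has 30 days (85 − 30 = 55 remain).
May has 31 days (55 − 31 = 24 remain).
24 into June → June 24.

24 June 1985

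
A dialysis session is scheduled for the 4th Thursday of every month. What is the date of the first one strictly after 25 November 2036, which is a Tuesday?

27 November 2036

November 2036 starts on a Saturday; its first Thursday is the 6th, so the 4th Thursday is the 27th — 27 November 2036.
27 November 2036 is after 25 November 2036, so that is the next one.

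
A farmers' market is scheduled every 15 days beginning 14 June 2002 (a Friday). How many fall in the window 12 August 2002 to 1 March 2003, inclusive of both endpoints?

14

Occurrences land 15·i days after 14 June 2002 for i = 0, 1, 2, …
12 August 2002 is 59 days after the start; 59 ÷ 15 = 3 remainder 14; since the remainder is 14, round up to i = 4. First occurrence in the window: #5 on 13 August 2002 (4×15 = 60 days in).
1 March 2003 is 260 days after the start; 260 ÷ 15 = 17 remainder 5. Last occurrence in the window: #18 on 24 February 2003.
Occurrences #5 through #18: 14 in total.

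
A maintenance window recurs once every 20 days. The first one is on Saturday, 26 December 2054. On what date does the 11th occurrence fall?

The 11th occurrence is 10 intervals after the first: 10 × 20 = 200 days after 26 December 2054.
December has 31 days — 5 days to the end of December leaves 195.
January has 31 days (164 left).
February has 28 days (136 left).
March has 31 days (105 left).
April has 30 days (75 left).
May has 31 days (44 left).
June has 30 days (14 left).
14 days into July → 14 July 2055.

14 July 2055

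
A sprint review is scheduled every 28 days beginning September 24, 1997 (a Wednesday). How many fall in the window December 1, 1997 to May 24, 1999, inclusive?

19

Occurrences land 28·i days after September 24, 1997 for i = 0, 1, 2, …
December 1, 1997 is 68 days after the start; 68 ÷ 28 = 2 remainder 12; since the remainder is 12, round up to i = 3. First occurrence in the window: #4 on December 17, 1997 (3×28 = 84 days in).
May 24, 1999 is 607 days after the start; 607 ÷ 28 = 21 remainder 19. Last occurrence in the window: #22 on May 5, 1999.
Occurrences #4 through #22: 19 in total.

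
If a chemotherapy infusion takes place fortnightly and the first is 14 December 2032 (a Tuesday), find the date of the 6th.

The 6th occurrence is 5 intervals after the first: 5 × 14 = 70 days after 14 December 2032.
December has 31 days — 17 days to the end of December leaves 53.
January has 31 days (22 left).
22 days into February → 22 February 2033.

22 February 2033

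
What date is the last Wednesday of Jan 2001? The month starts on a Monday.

Jan 31, 2001

Jan 2001 begins on a Monday, so the first Wednesday is Jan 3 (2 days later).
Jan 2001 has 31 days. Adding weeks: 3, 10, 17, 24, 31 — the last one ≤ 31 is the 31st.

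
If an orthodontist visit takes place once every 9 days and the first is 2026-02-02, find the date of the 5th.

2026-03-10

The 5th occurrence is 4 intervals after the first: 4 × 9 = 36 days after 2026-02-02.
February has 28 days — 26 days to the end of February leaves 10.
10 days into March → 2026-03-10.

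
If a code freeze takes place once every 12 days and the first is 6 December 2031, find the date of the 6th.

4 February 2032

The 6th occurrence is 5 intervals after the first: 5 × 12 = 60 days after 6 December 2031.
December has 31 days — 25 days to the end of December leaves 35.
January has 31 days (4 left).
4 days into February → 4 February 2032.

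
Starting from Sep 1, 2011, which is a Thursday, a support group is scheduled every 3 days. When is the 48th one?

Jan 20, 2012

The 48th occurrence is 47 intervals after the first: 47 × 3 = 141 days after Sep 1, 2011.
Sep has 30 days — 29 days to the end of Sep leaves 112.
Oct has 31 days (81 left).
Nov has 30 days (51 left).
Dec has 31 days (20 left).
20 days into Jan → Jan 20, 2012.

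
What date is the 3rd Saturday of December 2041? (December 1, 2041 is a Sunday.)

December 21, 2041

December 2041 begins on a Sunday, so the first Saturday is December 7 (6 days later).
The 3rd Saturday is 2 weeks later: 7 + 14 = 21.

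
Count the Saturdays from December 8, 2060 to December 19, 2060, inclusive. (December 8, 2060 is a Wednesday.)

December 8, 2060 is a Wednesday; the first Saturday on or after it is December 11, 2060 (3 days later).
From December 11, 2060 to December 19, 2060 is 19 − 11 = 8 days.
8 ÷ 7 = 1 full weeks with remainder 1, so 1 more Saturdays after the first → 2.

2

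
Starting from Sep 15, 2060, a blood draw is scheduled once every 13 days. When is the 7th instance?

Dec 2, 2060

The 7th occurrence is 6 intervals after the first: 6 × 13 = 78 days after Sep 15, 2060.
Sep has 30 days — 15 days to the end of Sep leaves 63.
Oct has 31 days (32 left).
Nov has 30 days (2 left).
2 days into Dec → Dec 2, 2060.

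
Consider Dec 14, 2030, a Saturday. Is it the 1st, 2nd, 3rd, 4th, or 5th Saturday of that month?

Day 14 falls in week ⌈14/7⌉ of the month.
Days 1–7 hold the 1st Saturday, 8–14 the 2nd, 15–21 the 3rd, 22–28 the 4th, 29–31 the 5th.
14 is in the range for the 2nd.

2nd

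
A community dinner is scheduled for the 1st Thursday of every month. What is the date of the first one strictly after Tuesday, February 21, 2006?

February 2006 starts on a Wednesday, so its 1st Thursday is February 2, 2006 (1 day in).
That is not after February 21, 2006, so look at March 2006.
March 2006 starts on a Wednesday, so its 1st Thursday is March 2, 2006 (1 day in).

March 2, 2006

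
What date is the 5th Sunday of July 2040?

The first Sunday of July 2040 is July 1.
The 5th Sunday is 4 weeks later: 1 + 28 = 29.

29 July 2040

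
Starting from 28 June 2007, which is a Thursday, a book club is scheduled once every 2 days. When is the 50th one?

The 50th occurrence is 49 intervals after the first: 49 × 2 = 98 days after 28 June 2007.
June has 30 days — 2 days to the end of June leaves 96.
July has 31 days (65 left).
August has 31 days (34 left).
September has 30 days (4 left).
4 days into October → 4 October 2007.

4 October 2007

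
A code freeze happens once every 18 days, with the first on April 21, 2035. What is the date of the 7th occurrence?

The 7th occurrence is 6 intervals after the first: 6 × 18 = 108 days after April 21, 2035.
April has 30 days — 9 days to the end of April leaves 99.
May has 31 days (68 left).
June has 30 days (38 left).
July has 31 days (7 left).
7 days into August → August 7, 2035.

August 7, 2035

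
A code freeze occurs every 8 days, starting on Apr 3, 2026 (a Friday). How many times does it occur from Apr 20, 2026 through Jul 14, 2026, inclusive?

10

Occurrences land 8·i days after Apr 3, 2026 for i = 0, 1, 2, …
Apr 20, 2026 is 17 days after the start; 17 ÷ 8 = 2 remainder 1; since the remainder is 1, round up to i = 3. First occurrence in the window: #4 on Apr 27, 2026 (3×8 = 24 days in).
Jul 14, 2026 is 102 days after the start; 102 ÷ 8 = 12 remainder 6. Last occurrence in the window: #13 on Jul 8, 2026.
Occurrences #4 through #13: 10 in total.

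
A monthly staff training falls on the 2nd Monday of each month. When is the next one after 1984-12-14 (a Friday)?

December 1984 starts on a Saturday; its first Monday is the 3rd, so the 2nd Monday is the 10th — 1984-12-10.
That is not after 1984-12-14, so look at January 1985.
January 1985 starts on a Tuesday; its first Monday is the 7th, so the 2nd Monday is the 14th — 1985-01-14.

1985-01-14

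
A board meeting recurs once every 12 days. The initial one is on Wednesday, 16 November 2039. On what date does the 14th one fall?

20 April 2040

The 14th occurrence is 13 intervals after the first: 13 × 12 = 156 days after 16 November 2039.
November has 30 days — 14 days to the end of November leaves 142.
December has 31 days (111 left).
January has 31 days (80 left).
February has 29 days (51 left).
March has 31 days (20 left).
20 days into April → 20 April 2040.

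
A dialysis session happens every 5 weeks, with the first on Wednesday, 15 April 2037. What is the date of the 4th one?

29 July 2037

The 4th occurrence is 3 intervals after the first: 3 × 35 = 105 days after 15 April 2037.
April has 30 days — 15 days to the end of April leaves 90.
May has 31 days (59 left).
June has 30 days (29 left).
29 days into July → 29 July 2037.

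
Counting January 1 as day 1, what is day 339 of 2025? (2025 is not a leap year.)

Dec 5, 2025

Jan has 31 days (339 − 31 = 308 remain).
Feb has 28 days (308 − 28 = 280 remain).
Mar has 31 days (280 − 31 = 249 remain).
Apr has 30 days (249 − 30 = 219 remain).
May has 31 days (219 − 31 = 188 remain).
Jun has 30 days (188 − 30 = 158 remain).
Jul has 31 days (158 − 31 = 127 remain).
Aug has 31 days (127 − 31 = 96 remain).
Sep has 30 days (96 − 30 = 66 remain).
Oct has 31 days (66 − 31 = 35 remain).
Nov has 30 days (35 − 30 = 5 remain).
5 into Dec → Dec 5.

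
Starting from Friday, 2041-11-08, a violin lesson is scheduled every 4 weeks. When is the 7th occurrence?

The 7th occurrence is 6 intervals after the first: 6 × 28 = 168 days after 2041-11-08.
November has 30 days — 22 days to the end of November leaves 146.
December has 31 days (115 left).
January has 31 days (84 left).
February has 28 days (56 left).
March has 31 days (25 left).
25 days into April → 2042-04-25.

2042-04-25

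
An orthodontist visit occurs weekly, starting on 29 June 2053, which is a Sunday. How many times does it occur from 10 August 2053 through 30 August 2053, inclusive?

3

Occurrences land 7·i days after 29 June 2053 for i = 0, 1, 2, …
10 August 2053 is 42 days after the start; 42 ÷ 7 = 6 remainder 0. First occurrence in the window: #7 on 10 August 2053 (6×7 = 42 days in).
30 August 2053 is 62 days after the start; 62 ÷ 7 = 8 remainder 6. Last occurrence in the window: #9 on 24 August 2053.
Occurrences #7 through #9: 3 in total.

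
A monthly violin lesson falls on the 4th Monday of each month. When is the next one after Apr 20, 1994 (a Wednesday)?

Apr 25, 1994

Apr 1994 starts on a Friday; its first Monday is the 4th, so the 4th Monday is the 25th — Apr 25, 1994.
Apr 25, 1994 is after Apr 20, 1994, so that is the next one.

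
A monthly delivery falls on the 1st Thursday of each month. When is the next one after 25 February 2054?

5 March 2054

February 2054 starts on a Sunday, so its 1st Thursday is 5 February 2054 (4 days in).
That is not after 25 February 2054, so look at March 2054.
March 2054 starts on a Sunday, so its 1st Thursday is 5 March 2054 (4 days in).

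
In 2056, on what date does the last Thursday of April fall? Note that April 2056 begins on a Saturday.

April 2056 begins on a Saturday, so the first Thursday is April 6 (5 days later).
April 2056 has 30 days. Adding weeks: 6, 13, 20, 27 — the last one ≤ 30 is the 27th.

2056-04-27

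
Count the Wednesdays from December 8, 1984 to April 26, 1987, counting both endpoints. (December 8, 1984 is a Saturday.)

124

December 8, 1984 is a Saturday; the first Wednesday on or after it is December 12, 1984 (4 days later).
From December 12, 1984 to April 26, 1987: 19 + 365 + 365 + 116 = 865 days (rest of 1984, 1985, 1986, to April 26, 1987 in 1987).
865 ÷ 7 = 123 full weeks with remainder 4, so 123 more Wednesdays after the first → 124.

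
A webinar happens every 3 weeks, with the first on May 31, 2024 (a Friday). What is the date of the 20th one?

Jul 4, 2025

The 20th occurrence is 19 intervals after the first: 19 × 21 = 399 days after May 31, 2024.
May has 31 days — 0 days to the end of May leaves 399.
Jun has 30 days (369 left).
Jul has 31 days (338 left).
Aug has 31 days (307 left).
Sep has 30 days (277 left).
Oct has 31 days (246 left).
Nov has 30 days (216 left).
Dec has 31 days (185 left).
Jan has 31 days (154 left).
Feb has 28 days (126 left).
Mar has 31 days (95 left).
Apr has 30 days (65 left).
May has 31 days (34 left).
Jun has 30 days (4 left).
4 days into Jul → Jul 4, 2025.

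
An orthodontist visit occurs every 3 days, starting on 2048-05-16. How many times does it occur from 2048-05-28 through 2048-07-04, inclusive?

13

Occurrences land 3·i days after 2048-05-16 for i = 0, 1, 2, …
2048-05-28 is 12 days after the start; 12 ÷ 3 = 4 remainder 0. First occurrence in the window: #5 on 2048-05-28 (4×3 = 12 days in).
2048-07-04 is 49 days after the start; 49 ÷ 3 = 16 remainder 1. Last occurrence in the window: #17 on 2048-07-03.
Occurrences #5 through #17: 13 in total.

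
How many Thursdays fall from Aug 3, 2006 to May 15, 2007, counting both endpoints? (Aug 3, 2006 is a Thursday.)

41

Aug 3, 2006 is a Thursday; the first Thursday on or after it is Aug 3, 2006.
From Aug 3, 2006 to May 15, 2007: 28 + 30 + 31 + 30 + 31 + 31 + 28 + 31 + 30 + 15 = 285 days (rest of Aug, Sep, Oct, Nov, Dec, Jan, Feb, Mar, Apr, May).
285 ÷ 7 = 40 full weeks with remainder 5, so 40 more Thursdays after the first → 41.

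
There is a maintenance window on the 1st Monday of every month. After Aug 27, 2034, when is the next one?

Aug 2034 starts on a Tuesday, so its 1st Monday is Aug 7, 2034 (6 days in).
That is not after Aug 27, 2034, so look at Sep 2034.
Sep 2034 starts on a Friday, so its 1st Monday is Sep 4, 2034 (3 days in).

Sep 4, 2034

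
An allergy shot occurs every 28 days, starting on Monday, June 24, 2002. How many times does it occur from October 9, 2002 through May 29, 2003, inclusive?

9

Occurrences land 28·i days after June 24, 2002 for i = 0, 1, 2, …
October 9, 2002 is 107 days after the start; 107 ÷ 28 = 3 remainder 23; since the remainder is 23, round up to i = 4. First occurrence in the window: #5 on October 14, 2002 (4×28 = 112 days in).
May 29, 2003 is 339 days after the start; 339 ÷ 28 = 12 remainder 3. Last occurrence in the window: #13 on May 26, 2003.
Occurrences #5 through #13: 9 in total.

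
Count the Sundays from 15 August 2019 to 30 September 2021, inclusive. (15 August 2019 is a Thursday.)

15 August 2019 is a Thursday; the first Sunday on or after it is 18 August 2019 (3 days later).
From 18 August 2019 to 30 September 2021: 135 + 366 + 273 = 774 days (rest of 2019, 2020, to 30 September 2021 in 2021).
774 ÷ 7 = 110 full weeks with remainder 4, so 110 more Sundays after the first → 111.

111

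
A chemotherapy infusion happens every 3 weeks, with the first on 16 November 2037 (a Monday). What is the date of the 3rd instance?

The 3rd occurrence is 2 intervals after the first: 2 × 21 = 42 days after 16 November 2037.
November has 30 days — 14 days to the end of November leaves 28.
28 days into December → 28 December 2037.

28 December 2037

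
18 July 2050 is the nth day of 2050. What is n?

Days in months before July: 31 + 28 + 31 + 30 + 31 + 30 = 181.
Plus 18 days into July → day 199.

199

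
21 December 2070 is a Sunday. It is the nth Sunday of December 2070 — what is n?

3rd

Day 21 falls in week ⌈21/7⌉ of the month.
Days 1–7 hold the 1st Sunday, 8–14 the 2nd, 15–21 the 3rd, 22–28 the 4th, 29–31 the 5th.
21 is in the range for the 3rd.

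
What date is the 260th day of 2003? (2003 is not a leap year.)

September 17, 2003

January has 31 days (260 − 31 = 229 remain).
February has 28 days (229 − 28 = 201 remain).
March has 31 days (201 − 31 = 170 remain).
April has 30 days (170 − 30 = 140 remain).
May has 31 days (140 − 31 = 109 remain).
June has 30 days (109 − 30 = 79 remain).
July has 31 days (79 − 31 = 48 remain).
August has 31 days (48 − 31 = 17 remain).
17 into September → September 17.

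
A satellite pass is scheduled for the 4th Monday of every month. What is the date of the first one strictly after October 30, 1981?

November 23, 1981

October 1981 starts on a Thursday; its first Monday is the 5th, so the 4th Monday is the 26th — October 26, 1981.
That is not after October 30, 1981, so look at November 1981.
November 1981 starts on a Sunday; its first Monday is the 2nd, so the 4th Monday is the 23rd — November 23, 1981.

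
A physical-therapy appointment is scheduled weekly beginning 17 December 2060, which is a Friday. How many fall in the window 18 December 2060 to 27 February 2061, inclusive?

10

Occurrences land 7·i days after 17 December 2060 for i = 0, 1, 2, …
18 December 2060 is 1 day after the start; 1 ÷ 7 = 0 remainder 1; since the remainder is 1, round up to i = 1. First occurrence in the window: #2 on 24 December 2060 (1×7 = 7 days in).
27 February 2061 is 72 days after the start; 72 ÷ 7 = 10 remainder 2. Last occurrence in the window: #11 on 25 February 2061.
Occurrences #2 through #11: 10 in total.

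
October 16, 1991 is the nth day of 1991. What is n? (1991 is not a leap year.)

Days in months before October: 31 + 28 + 31 + 30 + 31 + 30 + 31 + 31 + 30 = 273.
Plus 16 days into October → day 289.

289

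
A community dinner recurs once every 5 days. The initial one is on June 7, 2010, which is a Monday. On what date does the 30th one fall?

The 30th occurrence is 29 intervals after the first: 29 × 5 = 145 days after June 7, 2010.
June has 30 days — 23 days to the end of June leaves 122.
July has 31 days (91 left).
August has 31 days (60 left).
September has 30 days (30 left).
30 days into October → October 30, 2010.

October 30, 2010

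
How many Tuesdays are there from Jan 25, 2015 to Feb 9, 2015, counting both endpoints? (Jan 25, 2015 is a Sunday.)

Jan 25, 2015 is a Sunday; the first Tuesday on or after it is Jan 27, 2015 (2 days later).
From Jan 27, 2015 to Feb 9, 2015: 4 + 9 = 13 days (rest of Jan, Feb).
13 ÷ 7 = 1 full weeks with remainder 6, so 1 more Tuesdays after the first → 2.

2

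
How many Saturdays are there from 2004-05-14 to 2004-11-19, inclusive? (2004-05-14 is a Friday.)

27

2004-05-14 is a Friday; the first Saturday on or after it is 2004-05-15 (1 day later).
From 2004-05-15 to 2004-11-19: 16 + 30 + 31 + 31 + 30 + 31 + 19 = 188 days (rest of May, June, July, August, September, October, November).
188 ÷ 7 = 26 full weeks with remainder 6, so 26 more Saturdays after the first → 27.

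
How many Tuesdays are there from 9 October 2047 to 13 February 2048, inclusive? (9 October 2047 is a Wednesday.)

9 October 2047 is a Wednesday; the first Tuesday on or after it is 15 October 2047 (6 days later).
From 15 October 2047 to 13 February 2048: 16 + 30 + 31 + 31 + 13 = 121 days (rest of October, November, December, January, February).
121 ÷ 7 = 17 full weeks with remainder 2, so 17 more Tuesdays after the first → 18.

18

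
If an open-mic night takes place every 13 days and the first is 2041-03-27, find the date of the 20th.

The 20th occurrence is 19 intervals after the first: 19 × 13 = 247 days after 2041-03-27.
March has 31 days — 4 days to the end of March leaves 243.
April has 30 days (213 left).
May has 31 days (182 left).
June has 30 days (152 left).
July has 31 days (121 left).
August has 31 days (90 left).
September has 30 days (60 left).
October has 31 days (29 left).
29 days into November → 2041-11-29.

2041-11-29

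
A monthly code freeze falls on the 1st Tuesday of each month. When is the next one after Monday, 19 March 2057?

3 April 2057

March 2057 starts on a Thursday, so its 1st Tuesday is 6 March 2057 (5 days in).
That is not after 19 March 2057, so look at April 2057.
April 2057 starts on a Sunday, so its 1st Tuesday is 3 April 2057 (2 days in).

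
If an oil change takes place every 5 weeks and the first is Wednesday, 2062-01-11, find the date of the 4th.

The 4th occurrence is 3 intervals after the first: 3 × 35 = 105 days after 2062-01-11.
January has 31 days — 20 days to the end of January leaves 85.
February has 28 days (57 left).
March has 31 days (26 left).
26 days into April → 2062-04-26.

2062-04-26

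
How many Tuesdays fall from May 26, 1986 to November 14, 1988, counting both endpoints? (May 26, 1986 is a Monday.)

May 26, 1986 is a Monday; the first Tuesday on or after it is May 27, 1986 (1 day later).
From May 27, 1986 to November 14, 1988: 218 + 365 + 319 = 902 days (rest of 1986, 1987, to November 14, 1988 in 1988).
902 ÷ 7 = 128 full weeks with remainder 6, so 128 more Tuesdays after the first → 129.

129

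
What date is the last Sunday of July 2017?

July 30, 2017

July 2017 begins on a Saturday, so the first Sunday is July 2 (1 day later).
July 2017 has 31 days. Adding weeks: 2, 9, 16, 23, 30 — the last one ≤ 31 is the 30th.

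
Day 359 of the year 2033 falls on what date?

January has 31 days (359 − 31 = 328 remain).
February has 28 days (328 − 28 = 300 remain).
March has 31 days (300 − 31 = 269 remain).
April has 30 days (269 − 30 = 239 remain).
May has 31 days (239 − 31 = 208 remain).
June has 30 days (208 − 30 = 178 remain).
July has 31 days (178 − 31 = 147 remain).
August has 31 days (147 − 31 = 116 remain).
September has 30 days (116 − 30 = 86 remain).
October has 31 days (86 − 31 = 55 remain).
November has 30 days (55 − 30 = 25 remain).
25 into December → December 25.

2033-12-25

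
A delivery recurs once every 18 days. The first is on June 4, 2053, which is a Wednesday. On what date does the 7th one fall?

The 7th occurrence is 6 intervals after the first: 6 × 18 = 108 days after June 4, 2053.
June has 30 days — 26 days to the end of June leaves 82.
July has 31 days (51 left).
August has 31 days (20 left).
20 days into September → September 20, 2053.

September 20, 2053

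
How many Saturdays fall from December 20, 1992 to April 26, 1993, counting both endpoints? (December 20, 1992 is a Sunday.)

18

December 20, 1992 is a Sunday; the first Saturday on or after it is December 26, 1992 (6 days later).
From December 26, 1992 to April 26, 1993: 5 + 31 + 28 + 31 + 26 = 121 days (rest of December, January, February, March, April).
121 ÷ 7 = 17 full weeks with remainder 2, so 17 more Saturdays after the first → 18.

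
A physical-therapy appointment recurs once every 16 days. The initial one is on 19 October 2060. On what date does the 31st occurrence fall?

The 31st occurrence is 30 intervals after the first: 30 × 16 = 480 days after 19 October 2060.
October has 31 days — 12 days to the end of October leaves 468.
From end of October to end of 2060 is 61 days (407 left).
2061 has 365 days (42 left).
January has 31 days (11 left).
11 days into February → 11 February 2062.

11 February 2062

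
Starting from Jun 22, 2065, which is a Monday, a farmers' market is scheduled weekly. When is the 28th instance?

Dec 28, 2065

The 28th occurrence is 27 intervals after the first: 27 × 7 = 189 days after Jun 22, 2065.
Jun has 30 days — 8 days to the end of Jun leaves 181.
Jul has 31 days (150 left).
Aug has 31 days (119 left).
Sep has 30 days (89 left).
Oct has 31 days (58 left).
Nov has 30 days (28 left).
28 days into Dec → Dec 28, 2065.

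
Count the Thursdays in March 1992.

4

1 March 1992 is a Sunday; the first Thursday on or after it is 5 March 1992 (4 days later).
From 5 March 1992 to 31 March 1992 is 31 − 5 = 26 days.
26 ÷ 7 = 3 full weeks with remainder 5, so 3 more Thursdays after the first → 4.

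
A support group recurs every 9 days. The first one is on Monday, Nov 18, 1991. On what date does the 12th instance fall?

Feb 25, 1992

The 12th occurrence is 11 intervals after the first: 11 × 9 = 99 days after Nov 18, 1991.
Nov has 30 days — 12 days to the end of Nov leaves 87.
Dec has 31 days (56 left).
Jan has 31 days (25 left).
25 days into Feb → Feb 25, 1992.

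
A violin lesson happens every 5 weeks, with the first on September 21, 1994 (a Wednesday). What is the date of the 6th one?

March 15, 1995

The 6th occurrence is 5 intervals after the first: 5 × 35 = 175 days after September 21, 1994.
September has 30 days — 9 days to the end of September leaves 166.
October has 31 days (135 left).
November has 30 days (105 left).
December has 31 days (74 left).
January has 31 days (43 left).
February has 28 days (15 left).
15 days into March → March 15, 1995.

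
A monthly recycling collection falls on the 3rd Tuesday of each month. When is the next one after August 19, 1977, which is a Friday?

August 1977 starts on a Monday; its first Tuesday is the 2nd, so the 3rd Tuesday is the 16th — August 16, 1977.
That is not after August 19, 1977, so look at September 1977.
September 1977 starts on a Thursday; its first Tuesday is the 6th, so the 3rd Tuesday is the 20th — September 20, 1977.

September 20, 1977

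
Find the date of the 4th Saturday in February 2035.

The first Saturday of February 2035 is February 3.
The 4th Saturday is 3 weeks later: 3 + 21 = 24.

24 February 2035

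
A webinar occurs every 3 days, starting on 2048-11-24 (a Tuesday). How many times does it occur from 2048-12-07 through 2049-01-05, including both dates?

Occurrences land 3·i days after 2048-11-24 for i = 0, 1, 2, …
2048-12-07 is 13 days after the start; 13 ÷ 3 = 4 remainder 1; since the remainder is 1, round up to i = 5. First occurrence in the window: #6 on 2048-12-09 (5×3 = 15 days in).
2049-01-05 is 42 days after the start; 42 ÷ 3 = 14 remainder 0. Last occurrence in the window: #15 on 2049-01-05.
Occurrences #6 through #15: 10 in total.

10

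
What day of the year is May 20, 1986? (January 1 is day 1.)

Days in months before May: 31 + 28 + 31 + 30 = 120.
Plus 20 days into May → day 140.

140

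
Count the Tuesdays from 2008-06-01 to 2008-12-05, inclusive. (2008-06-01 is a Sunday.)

27

2008-06-01 is a Sunday; the first Tuesday on or after it is 2008-06-03 (2 days later).
From 2008-06-03 to 2008-12-05: 27 + 31 + 31 + 30 + 31 + 30 + 5 = 185 days (rest of June, July, August, September, October, November, December).
185 ÷ 7 = 26 full weeks with remainder 3, so 26 more Tuesdays after the first → 27.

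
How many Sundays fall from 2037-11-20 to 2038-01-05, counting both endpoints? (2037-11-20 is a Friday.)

2037-11-20 is a Friday; the first Sunday on or after it is 2037-11-22 (2 days later).
From 2037-11-22 to 2038-01-05: 8 + 31 + 5 = 44 days (rest of November, December, January).
44 ÷ 7 = 6 full weeks with remainder 2, so 6 more Sundays after the first → 7.

7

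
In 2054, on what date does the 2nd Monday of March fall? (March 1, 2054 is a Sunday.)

2054-03-09

March 2054 begins on a Sunday, so the first Monday is March 2 (1 day later).
The 2nd Monday is 1 weeks later: 2 + 7 = 9.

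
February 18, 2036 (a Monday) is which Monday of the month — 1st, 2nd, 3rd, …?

Day 18 falls in week ⌈18/7⌉ of the month.
Days 1–7 hold the 1st Monday, 8–14 the 2nd, 15–21 the 3rd, 22–28 the 4th, 29–31 the 5th.
18 is in the range for the 3rd.

3rd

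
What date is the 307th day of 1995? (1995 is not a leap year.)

November 3, 1995

January has 31 days (307 − 31 = 276 remain).
February has 28 days (276 − 28 = 248 remain).
March has 31 days (248 − 31 = 217 remain).
April has 30 days (217 − 30 = 187 remain).
May has 31 days (187 − 31 = 156 remain).
June has 30 days (156 − 30 = 126 remain).
July has 31 days (126 − 31 = 95 remain).
August has 31 days (95 − 31 = 64 remain).
September has 30 days (64 − 30 = 34 remain).
October has 31 days (34 − 31 = 3 remain).
3 into November → November 3.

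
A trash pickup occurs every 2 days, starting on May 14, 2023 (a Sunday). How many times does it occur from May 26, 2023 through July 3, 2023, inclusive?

Occurrences land 2·i days after May 14, 2023 for i = 0, 1, 2, …
May 26, 2023 is 12 days after the start; 12 ÷ 2 = 6 remainder 0. First occurrence in the window: #7 on May 26, 2023 (6×2 = 12 days in).
July 3, 2023 is 50 days after the start; 50 ÷ 2 = 25 remainder 0. Last occurrence in the window: #26 on July 3, 2023.
Occurrences #7 through #26: 20 in total.

20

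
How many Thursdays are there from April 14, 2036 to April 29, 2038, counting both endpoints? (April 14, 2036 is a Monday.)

107

April 14, 2036 is a Monday; the first Thursday on or after it is April 17, 2036 (3 days later).
From April 17, 2036 to April 29, 2038: 258 + 365 + 119 = 742 days (rest of 2036, 2037, to April 29, 2038 in 2038).
742 ÷ 7 = 106 full weeks with remainder 0, so 106 more Thursdays after the first → 107.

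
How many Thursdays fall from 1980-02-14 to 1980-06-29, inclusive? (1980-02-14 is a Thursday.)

1980-02-14 is a Thursday; the first Thursday on or after it is 1980-02-14.
From 1980-02-14 to 1980-06-29: 15 + 31 + 30 + 31 + 29 = 136 days (rest of February, March, April, May, June).
136 ÷ 7 = 19 full weeks with remainder 3, so 19 more Thursdays after the first → 20.

20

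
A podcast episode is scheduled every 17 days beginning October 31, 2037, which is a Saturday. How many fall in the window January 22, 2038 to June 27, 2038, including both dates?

Occurrences land 17·i days after October 31, 2037 for i = 0, 1, 2, …
January 22, 2038 is 83 days after the start; 83 ÷ 17 = 4 remainder 15; since the remainder is 15, round up to i = 5. First occurrence in the window: #6 on January 24, 2038 (5×17 = 85 days in).
June 27, 2038 is 239 days after the start; 239 ÷ 17 = 14 remainder 1. Last occurrence in the window: #15 on June 26, 2038.
Occurrences #6 through #15: 10 in total.

10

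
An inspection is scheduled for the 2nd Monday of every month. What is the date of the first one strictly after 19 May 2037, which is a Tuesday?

May 2037 starts on a Friday; its first Monday is the 4th, so the 2nd Monday is the 11th — 11 May 2037.
That is not after 19 May 2037, so look at June 2037.
June 2037 starts on a Monday; its first Monday is the 1st, so the 2nd Monday is the 8th — 8 June 2037.

8 June 2037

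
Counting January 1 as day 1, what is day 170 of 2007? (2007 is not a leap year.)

January has 31 days (170 − 31 = 139 remain).
February has 28 days (139 − 28 = 111 remain).
March has 31 days (111 − 31 = 80 remain).
April has 30 days (80 − 30 = 50 remain).
May has 31 days (50 − 31 = 19 remain).
19 into June → June 19.

2007-06-19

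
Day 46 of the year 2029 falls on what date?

January has 31 days (46 − 31 = 15 remain).
15 into February → February 15.

February 15, 2029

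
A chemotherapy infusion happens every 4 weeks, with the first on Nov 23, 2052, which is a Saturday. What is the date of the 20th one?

The 20th occurrence is 19 intervals after the first: 19 × 28 = 532 days after Nov 23, 2052.
Nov has 30 days — 7 days to the end of Nov leaves 525.
From end of Nov to end of 2052 is 31 days (494 left).
2053 has 365 days (129 left).
Jan has 31 days (98 left).
Feb has 28 days (70 left).
Mar has 31 days (39 left).
Apr has 30 days (9 left).
9 days into May → May 9, 2054.

May 9, 2054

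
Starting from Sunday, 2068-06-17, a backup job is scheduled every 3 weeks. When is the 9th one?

2068-12-02

The 9th occurrence is 8 intervals after the first: 8 × 21 = 168 days after 2068-06-17.
June has 30 days — 13 days to the end of June leaves 155.
July has 31 days (124 left).
August has 31 days (93 left).
September has 30 days (63 left).
October has 31 days (32 left).
November has 30 days (2 left).
2 days into December → 2068-12-02.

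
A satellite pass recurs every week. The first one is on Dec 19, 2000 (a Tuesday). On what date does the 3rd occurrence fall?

The 3rd occurrence is 2 intervals after the first: 2 × 7 = 14 days after Dec 19, 2000.
Dec has 31 days — 12 days to the end of Dec leaves 2.
2 days into Jan → Jan 2, 2001.

Jan 2, 2001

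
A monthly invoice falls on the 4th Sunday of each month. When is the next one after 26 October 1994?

27 November 1994

October 1994 starts on a Saturday; its first Sunday is the 2nd, so the 4th Sunday is the 23rd — 23 October 1994.
That is not after 26 October 1994, so look at November 1994.
November 1994 starts on a Tuesday; its first Sunday is the 6th, so the 4th Sunday is the 27th — 27 November 1994.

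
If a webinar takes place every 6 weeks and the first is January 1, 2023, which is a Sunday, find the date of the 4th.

The 4th occurrence is 3 intervals after the first: 3 × 42 = 126 days after January 1, 2023.
January has 31 days — 30 days to the end of January leaves 96.
February has 28 days (68 left).
March has 31 days (37 left).
April has 30 days (7 left).
7 days into May → May 7, 2023.

May 7, 2023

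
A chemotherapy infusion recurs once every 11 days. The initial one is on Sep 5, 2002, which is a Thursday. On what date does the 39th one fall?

The 39th occurrence is 38 intervals after the first: 38 × 11 = 418 days after Sep 5, 2002.
Sep has 30 days — 25 days to the end of Sep leaves 393.
Oct has 31 days (362 left).
Nov has 30 days (332 left).
Dec has 31 days (301 left).
Jan has 31 days (270 left).
Feb has 28 days (242 left).
Mar has 31 days (211 left).
Apr has 30 days (181 left).
May has 31 days (150 left).
Jun has 30 days (120 left).
Jul has 31 days (89 left).
Aug has 31 days (58 left).
Sep has 30 days (28 left).
28 days into Oct → Oct 28, 2003.

Oct 28, 2003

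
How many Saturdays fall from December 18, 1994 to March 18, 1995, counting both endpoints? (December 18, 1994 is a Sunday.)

December 18, 1994 is a Sunday; the first Saturday on or after it is December 24, 1994 (6 days later).
From December 24, 1994 to March 18, 1995: 7 + 31 + 28 + 18 = 84 days (rest of December, January, February, March).
84 ÷ 7 = 12 full weeks with remainder 0, so 12 more Saturdays after the first → 13.

13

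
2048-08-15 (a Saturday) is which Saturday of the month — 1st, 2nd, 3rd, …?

3rd

Day 15 falls in week ⌈15/7⌉ of the month.
Days 1–7 hold the 1st Saturday, 8–14 the 2nd, 15–21 the 3rd, 22–28 the 4th, 29–31 the 5th.
15 is in the range for the 3rd.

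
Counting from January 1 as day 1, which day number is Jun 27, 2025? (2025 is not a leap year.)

Days in months before Jun: 31 + 28 + 31 + 30 + 31 = 151.
Plus 27 days into Jun → day 178.

178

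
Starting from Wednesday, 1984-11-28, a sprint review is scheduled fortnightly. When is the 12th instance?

The 12th occurrence is 11 intervals after the first: 11 × 14 = 154 days after 1984-11-28.
November has 30 days — 2 days to the end of November leaves 152.
December has 31 days (121 left).
January has 31 days (90 left).
February has 28 days (62 left).
March has 31 days (31 left).
April has 30 days (1 left).
1 day into May → 1985-05-01.

1985-05-01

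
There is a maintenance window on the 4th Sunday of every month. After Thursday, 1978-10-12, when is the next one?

October 1978 starts on a Sunday; its first Sunday is the 1st, so the 4th Sunday is the 22nd — 1978-10-22.
1978-10-22 is after 1978-10-12, so that is the next one.

1978-10-22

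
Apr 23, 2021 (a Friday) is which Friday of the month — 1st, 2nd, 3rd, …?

4th

Day 23 falls in week ⌈23/7⌉ of the month.
Days 1–7 hold the 1st Friday, 8–14 the 2nd, 15–21 the 3rd, 22–28 the 4th, 29–31 the 5th.
23 is in the range for the 4th.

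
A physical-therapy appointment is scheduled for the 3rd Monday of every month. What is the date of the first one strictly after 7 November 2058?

18 November 2058

November 2058 starts on a Friday; its first Monday is the 4th, so the 3rd Monday is the 18th — 18 November 2058.
18 November 2058 is after 7 November 2058, so that is the next one.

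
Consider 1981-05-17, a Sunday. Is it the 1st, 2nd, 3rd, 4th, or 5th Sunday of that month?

Day 17 falls in week ⌈17/7⌉ of the month.
Days 1–7 hold the 1st Sunday, 8–14 the 2nd, 15–21 the 3rd, 22–28 the 4th, 29–31 the 5th.
17 is in the range for the 3rd.

3rd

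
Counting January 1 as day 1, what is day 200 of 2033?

January has 31 days (200 − 31 = 169 remain).
February has 28 days (169 − 28 = 141 remain).
March has 31 days (141 − 31 = 110 remain).
April has 30 days (110 − 30 = 80 remain).
May has 31 days (80 − 31 = 49 remain).
June has 30 days (49 − 30 = 19 remain).
19 into July → July 19.

July 19, 2033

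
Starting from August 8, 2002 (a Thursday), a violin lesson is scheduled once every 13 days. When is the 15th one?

February 6, 2003

The 15th occurrence is 14 intervals after the first: 14 × 13 = 182 days after August 8, 2002.
August has 31 days — 23 days to the end of August leaves 159.
September has 30 days (129 left).
October has 31 days (98 left).
November has 30 days (68 left).
December has 31 days (37 left).
January has 31 days (6 left).
6 days into February → February 6, 2003.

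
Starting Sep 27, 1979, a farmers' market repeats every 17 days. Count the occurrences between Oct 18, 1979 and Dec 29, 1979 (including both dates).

4

Occurrences land 17·i days after Sep 27, 1979 for i = 0, 1, 2, …
Oct 18, 1979 is 21 days after the start; 21 ÷ 17 = 1 remainder 4; since the remainder is 4, round up to i = 2. First occurrence in the window: #3 on Oct 31, 1979 (2×17 = 34 days in).
Dec 29, 1979 is 93 days after the start; 93 ÷ 17 = 5 remainder 8. Last occurrence in the window: #6 on Dec 21, 1979.
Occurrences #3 through #6: 4 in total.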